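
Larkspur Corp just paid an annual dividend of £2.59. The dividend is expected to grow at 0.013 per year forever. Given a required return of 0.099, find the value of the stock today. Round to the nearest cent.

£30.51

D₁ = D₀ × (1 + g) = £2.59 × 1.013 = £2.6237
Growing perpetuity: P = D₁ / (r − g) = £2.6237 / (0.099 − 0.013) = £30.51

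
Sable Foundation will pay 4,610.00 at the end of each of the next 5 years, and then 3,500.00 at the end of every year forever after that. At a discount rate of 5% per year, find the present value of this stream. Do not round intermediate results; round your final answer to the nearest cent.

74805.72

PV of 5-year annuity: 4,610.00 × [1 − (1+0.05)^−5] / 0.05 = 19958.88745
Perpetuity value at year 5: 3,500.00 / 0.05 = 70000.00000
PV of perpetuity: 70000.00000 / (1+0.05)^5 = 54846.83165
Total PV = 19958.88745 + 54846.83165 = 74805.71910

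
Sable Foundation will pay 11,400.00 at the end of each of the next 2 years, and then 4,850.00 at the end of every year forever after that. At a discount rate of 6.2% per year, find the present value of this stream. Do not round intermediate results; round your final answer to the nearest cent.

PV of 2-year annuity: 11,400.00 × [1 − (1+0.062)^−2] / 0.062 = 20842.24414
Perpetuity value at year 2: 4,850.00 / 0.062 = 78225.80645
PV of perpetuity: 78225.80645 / (1+0.062)^2 = 69358.71136
Total PV = 20842.24414 + 69358.71136 = 90200.95550

90200.96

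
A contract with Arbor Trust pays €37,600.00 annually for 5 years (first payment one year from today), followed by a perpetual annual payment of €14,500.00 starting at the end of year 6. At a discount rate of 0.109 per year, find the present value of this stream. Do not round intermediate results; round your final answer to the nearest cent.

€218617.95

PV of 5-year annuity: €37,600.00 × [1 − (1+0.109)^−5] / 0.109 = 139316.01248
Perpetuity value at year 5: €14,500.00 / 0.109 = 133027.52294
PV of perpetuity: 133027.52294 / (1+0.109)^5 = 79301.93302
Total PV = 139316.01248 + 79301.93302 = 218617.94550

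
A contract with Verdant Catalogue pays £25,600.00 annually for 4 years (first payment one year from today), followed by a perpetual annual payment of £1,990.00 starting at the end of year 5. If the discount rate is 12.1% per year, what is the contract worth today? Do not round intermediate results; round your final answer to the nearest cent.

£88007.33

PV of 4-year annuity: £25,600.00 × [1 − (1+0.121)^−4] / 0.121 = 77592.66311
Perpetuity value at year 4: £1,990.00 / 0.121 = 16446.28099
PV of perpetuity: 16446.28099 / (1+0.121)^4 = 10414.66382
Total PV = 77592.66311 + 10414.66382 = 88007.32693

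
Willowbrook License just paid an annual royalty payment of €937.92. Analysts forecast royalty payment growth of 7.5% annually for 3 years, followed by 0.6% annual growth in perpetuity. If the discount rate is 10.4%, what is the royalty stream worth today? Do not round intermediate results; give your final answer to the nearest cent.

€11557.57

D_1 = 1008.26400
D_2 = 1083.88380
D_3 = 1165.17509
Terminal value at year 3: TV = D_3×(1+g_2)/(r−g_2) = 1172.16614/0.098 = 11960.87893
P_0 = D_1/(1+r)^1 + D_2/(1+r)^2 + D_3/(1+r)^3 + TV/(1+r)^3
    = 913.28261 + 889.29240 + 865.93236 + 8889.06075 = 11557.56812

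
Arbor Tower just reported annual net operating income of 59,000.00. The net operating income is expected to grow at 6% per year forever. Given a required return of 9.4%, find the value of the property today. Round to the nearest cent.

D₁ = D₀ × (1 + g) = 59,000.00 × 1.06 = 62,540.0000
Growing perpetuity: P = D₁ / (r − g) = 62,540.0000 / (0.094 − 0.06) = 1,839,411.76

1839411.76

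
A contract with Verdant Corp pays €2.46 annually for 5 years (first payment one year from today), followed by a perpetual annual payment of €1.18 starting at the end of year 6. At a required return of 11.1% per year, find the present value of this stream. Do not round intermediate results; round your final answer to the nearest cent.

PV of 5-year annuity: €2.46 × [1 − (1+0.111)^−5] / 0.111 = 9.06908
Perpetuity value at year 5: €1.18 / 0.111 = 10.63063
PV of perpetuity: 10.63063 / (1+0.111)^5 = 6.28042
Total PV = 9.06908 + 6.28042 = 15.34950

€15.35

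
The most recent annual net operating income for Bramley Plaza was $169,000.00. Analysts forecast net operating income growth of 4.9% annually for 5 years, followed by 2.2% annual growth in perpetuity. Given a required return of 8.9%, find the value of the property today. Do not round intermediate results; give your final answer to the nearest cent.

D_1 = 177281.00000
D_2 = 185967.76900
D_3 = 195080.18968
D_4 = 204639.11898
D_5 = 214666.43581
Terminal value at year 5: TV = D_5×(1+g_2)/(r−g_2) = 219389.09739/0.067 = 3274464.14019
P_0 = D_1/(1+r)^1 + D_2/(1+r)^2 + D_3/(1+r)^3 + D_4/(1+r)^4 + D_5/(1+r)^5 + TV/(1+r)^5
    = 162792.47016 + 156812.94875 + 151053.06083 + 145504.73904 + 140160.21235 + 2137966.22420 = 2894289.65533

$2894289.66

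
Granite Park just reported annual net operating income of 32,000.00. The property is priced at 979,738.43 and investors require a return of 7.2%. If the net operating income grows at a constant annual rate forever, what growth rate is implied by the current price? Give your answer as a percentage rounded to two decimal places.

3.81%

P = D₀(1+g)/(r−g) ⇒ P(r−g) = D₀(1+g) ⇒ g(P+D₀) = P·r − D₀
g = (P·r − D₀)/(P + D₀) = (979,738.43×0.072 − 32,000.00) / (979,738.43 + 32,000.00) = 0.038094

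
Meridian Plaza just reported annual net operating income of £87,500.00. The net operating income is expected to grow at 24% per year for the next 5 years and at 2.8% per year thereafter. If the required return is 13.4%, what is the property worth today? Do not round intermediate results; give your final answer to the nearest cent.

D_1 = 108500.00000
D_2 = 134540.00000
D_3 = 166829.60000
D_4 = 206868.70400
D_5 = 256517.19296
Terminal value at year 5: TV = D_5×(1+g_2)/(r−g_2) = 263699.67436/0.106 = 2487732.77701
P_0 = D_1/(1+r)^1 + D_2/(1+r)^2 + D_3/(1+r)^3 + D_4/(1+r)^4 + D_5/(1+r)^5 + TV/(1+r)^5
    = 95679.01235 + 104622.55318 + 114402.08637 + 125095.75582 + 136789.00989 + 1326595.30349 = 1903183.72110

£1903183.72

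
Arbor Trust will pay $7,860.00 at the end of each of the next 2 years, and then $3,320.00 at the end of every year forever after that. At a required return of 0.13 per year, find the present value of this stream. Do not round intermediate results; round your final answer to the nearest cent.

PV of 2-year annuity: $7,860.00 × [1 − (1+0.13)^−2] / 0.13 = 13111.28514
Perpetuity value at year 2: $3,320.00 / 0.13 = 25538.46154
PV of perpetuity: 25538.46154 / (1+0.13)^2 = 20000.36145
Total PV = 13111.28514 + 20000.36145 = 33111.64660

$33111.65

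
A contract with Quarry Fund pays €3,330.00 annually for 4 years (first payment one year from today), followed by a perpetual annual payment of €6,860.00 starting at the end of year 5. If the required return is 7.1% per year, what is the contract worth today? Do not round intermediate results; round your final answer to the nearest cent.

€84689.81

PV of 4-year annuity: €3,330.00 × [1 − (1+0.071)^−4] / 0.071 = 11253.99679
Perpetuity value at year 4: €6,860.00 / 0.071 = 96619.71831
PV of perpetuity: 96619.71831 / (1+0.071)^4 = 73435.80901
Total PV = 11253.99679 + 73435.80901 = 84689.80580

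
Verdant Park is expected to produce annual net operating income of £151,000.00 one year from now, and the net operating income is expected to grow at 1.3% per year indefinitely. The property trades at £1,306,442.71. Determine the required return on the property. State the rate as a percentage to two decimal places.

P = D₁/(r − g) ⇒ r = D₁/P + g = £151,000.0000/£1,306,442.71 + 0.013 = 0.115581 + 0.013 = 0.128581

12.86%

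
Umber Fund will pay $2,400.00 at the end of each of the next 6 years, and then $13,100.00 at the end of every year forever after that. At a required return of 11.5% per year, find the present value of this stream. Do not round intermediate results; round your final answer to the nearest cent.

PV of 6-year annuity: $2,400.00 × [1 − (1+0.115)^−6] / 0.115 = 10008.70568
Perpetuity value at year 6: $13,100.00 / 0.115 = 113913.04348
PV of perpetuity: 113913.04348 / (1+0.115)^6 = 59282.19164
Total PV = 10008.70568 + 59282.19164 = 69290.89732

$69290.90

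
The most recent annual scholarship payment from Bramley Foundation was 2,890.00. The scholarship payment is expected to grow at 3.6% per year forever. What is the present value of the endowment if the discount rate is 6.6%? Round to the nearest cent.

99801.33

D₁ = D₀ × (1 + g) = 2,890.00 × 1.036 = 2,994.0400
Growing perpetuity: P = D₁ / (r − g) = 2,994.0400 / (0.066 − 0.036) = 99,801.33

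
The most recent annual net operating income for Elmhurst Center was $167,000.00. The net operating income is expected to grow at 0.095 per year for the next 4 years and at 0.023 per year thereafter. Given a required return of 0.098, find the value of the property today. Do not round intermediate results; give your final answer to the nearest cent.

D_1 = 182865.00000
D_2 = 200237.17500
D_3 = 219259.70662
D_4 = 240089.37875
Terminal value at year 4: TV = D_4×(1+g_2)/(r−g_2) = 245611.43447/0.075 = 3274819.12621
P_0 = D_1/(1+r)^1 + D_2/(1+r)^2 + D_3/(1+r)^3 + D_4/(1+r)^4 + TV/(1+r)^4
    = 166543.71585 + 166088.67837 + 165634.88417 + 165182.32984 + 2253086.97902 = 2916536.58725

$2916536.59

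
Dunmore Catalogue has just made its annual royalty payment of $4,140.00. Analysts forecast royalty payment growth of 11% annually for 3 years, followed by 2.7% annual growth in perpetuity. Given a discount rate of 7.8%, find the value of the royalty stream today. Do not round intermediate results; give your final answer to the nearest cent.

$104187.13

D_1 = 4595.40000
D_2 = 5100.89400
D_3 = 5661.99234
Terminal value at year 3: TV = D_3×(1+g_2)/(r−g_2) = 5814.86613/0.051 = 114016.98300
P_0 = D_1/(1+r)^1 + D_2/(1+r)^2 + D_3/(1+r)^3 + TV/(1+r)^3
    = 4262.89425 + 4389.43656 + 4519.73524 + 91015.06057 = 104187.12662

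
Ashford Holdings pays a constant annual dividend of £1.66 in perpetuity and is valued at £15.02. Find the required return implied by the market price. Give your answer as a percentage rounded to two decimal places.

P = C/r ⇒ r = C/P = £1.66/£15.02 = 0.110519

11.05%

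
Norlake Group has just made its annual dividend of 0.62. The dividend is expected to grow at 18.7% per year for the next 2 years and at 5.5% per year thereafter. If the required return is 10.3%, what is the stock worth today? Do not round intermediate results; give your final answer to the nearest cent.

17.17

D_1 = 0.73594
D_2 = 0.87356
Terminal value at year 2: TV = D_2×(1+g_2)/(r−g_2) = 0.92161/0.048 = 19.20014
P_0 = D_1/(1+r)^1 + D_2/(1+r)^2 + TV/(1+r)^2
    = 0.66722 + 0.71803 + 15.78168 = 17.16693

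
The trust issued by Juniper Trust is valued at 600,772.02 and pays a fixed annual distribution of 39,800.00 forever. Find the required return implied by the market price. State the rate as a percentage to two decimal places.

6.62%

P = C/r ⇒ r = C/P = 39,800.00/600,772.02 = 0.066248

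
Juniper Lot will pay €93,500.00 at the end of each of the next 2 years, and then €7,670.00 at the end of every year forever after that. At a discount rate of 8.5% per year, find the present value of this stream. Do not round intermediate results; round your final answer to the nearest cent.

€242250.03

PV of 2-year annuity: €93,500.00 × [1 − (1+0.085)^−2] / 0.085 = 165599.18452
Perpetuity value at year 2: €7,670.00 / 0.085 = 90235.29412
PV of perpetuity: 90235.29412 / (1+0.085)^2 = 76650.84764
Total PV = 165599.18452 + 76650.84764 = 242250.03217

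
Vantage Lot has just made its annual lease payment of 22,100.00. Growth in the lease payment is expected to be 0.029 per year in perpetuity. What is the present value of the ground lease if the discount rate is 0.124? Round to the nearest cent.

D₁ = D₀ × (1 + g) = 22,100.00 × 1.029 = 22,740.9000
Growing perpetuity: P = D₁ / (r − g) = 22,740.9000 / (0.124 − 0.029) = 239,377.89

239377.89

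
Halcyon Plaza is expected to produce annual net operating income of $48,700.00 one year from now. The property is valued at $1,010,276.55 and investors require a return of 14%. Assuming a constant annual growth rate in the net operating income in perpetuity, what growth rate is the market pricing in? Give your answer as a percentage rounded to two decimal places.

P = D₁/(r−g) ⇒ g = r − D₁/P = 0.14 − $48,700.00/$1,010,276.55 = 0.091795

9.18%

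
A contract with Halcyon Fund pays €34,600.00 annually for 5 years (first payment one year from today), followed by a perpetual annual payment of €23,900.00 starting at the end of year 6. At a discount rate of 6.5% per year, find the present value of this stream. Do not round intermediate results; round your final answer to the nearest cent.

€412158.08

PV of 5-year annuity: €34,600.00 × [1 − (1+0.065)^−5] / 0.065 = 143786.50856
Perpetuity value at year 5: €23,900.00 / 0.065 = 367692.30769
PV of perpetuity: 367692.30769 / (1+0.065)^5 = 268371.56912
Total PV = 143786.50856 + 268371.56912 = 412158.07768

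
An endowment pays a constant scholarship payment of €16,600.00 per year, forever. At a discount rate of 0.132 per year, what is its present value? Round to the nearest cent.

€125757.58

Level perpetuity: PV = C / r = €16,600.00 / 0.132 = €125,757.58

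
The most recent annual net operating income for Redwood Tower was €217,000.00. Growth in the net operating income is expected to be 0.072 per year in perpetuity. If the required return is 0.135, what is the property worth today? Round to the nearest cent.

D₁ = D₀ × (1 + g) = €217,000.00 × 1.072 = €232,624.0000
Growing perpetuity: P = D₁ / (r − g) = €232,624.0000 / (0.135 − 0.072) = €3,692,444.44

€3692444.44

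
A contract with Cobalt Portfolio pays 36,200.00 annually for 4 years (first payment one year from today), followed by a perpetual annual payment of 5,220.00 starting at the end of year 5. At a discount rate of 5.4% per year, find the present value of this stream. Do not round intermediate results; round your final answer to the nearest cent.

PV of 4-year annuity: 36,200.00 × [1 − (1+0.054)^−4] / 0.054 = 127179.61853
Perpetuity value at year 4: 5,220.00 / 0.054 = 96666.66667
PV of perpetuity: 96666.66667 / (1+0.054)^4 = 78327.50620
Total PV = 127179.61853 + 78327.50620 = 205507.12473

205507.12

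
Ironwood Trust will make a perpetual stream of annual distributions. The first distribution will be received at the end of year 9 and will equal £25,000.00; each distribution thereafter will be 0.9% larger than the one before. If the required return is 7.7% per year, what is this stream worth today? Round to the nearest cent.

£203097.92

Value at end of year 8: C₁ / (r − g) = £25,000.00 / (0.077 − 0.009) = £367,647.0588
Discount to today: PV = £367,647.0588 / (1 + 0.077)^8 = £367,647.0588 / 1.810196 = £203,097.92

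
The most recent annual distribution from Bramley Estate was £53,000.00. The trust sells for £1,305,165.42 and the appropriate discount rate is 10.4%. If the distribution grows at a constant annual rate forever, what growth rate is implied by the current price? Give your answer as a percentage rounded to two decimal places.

6.09%

P = D₀(1+g)/(r−g) ⇒ P(r−g) = D₀(1+g) ⇒ g(P+D₀) = P·r − D₀
g = (P·r − D₀)/(P + D₀) = (£1,305,165.42×0.104 − £53,000.00) / (£1,305,165.42 + £53,000.00) = 0.060918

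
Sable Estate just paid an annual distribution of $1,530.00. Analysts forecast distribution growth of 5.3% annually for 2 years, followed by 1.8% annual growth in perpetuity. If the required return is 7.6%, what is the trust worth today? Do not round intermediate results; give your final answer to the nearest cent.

D_1 = 1611.09000
D_2 = 1696.47777
Terminal value at year 2: TV = D_2×(1+g_2)/(r−g_2) = 1727.01437/0.058 = 29776.10983
P_0 = D_1/(1+r)^1 + D_2/(1+r)^2 + TV/(1+r)^2
    = 1497.29554 + 1465.29015 + 25718.36851 = 28680.95420

$28680.95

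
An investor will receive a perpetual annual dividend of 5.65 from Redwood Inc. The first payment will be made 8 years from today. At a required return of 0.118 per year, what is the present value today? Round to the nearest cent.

21.93

Value at end of year 7: C / r = 5.65 / 0.118 = 47.8814
Discount to today: PV = 47.8814 / (1 + 0.118)^7 = 47.8814 / 2.183195 = 21.93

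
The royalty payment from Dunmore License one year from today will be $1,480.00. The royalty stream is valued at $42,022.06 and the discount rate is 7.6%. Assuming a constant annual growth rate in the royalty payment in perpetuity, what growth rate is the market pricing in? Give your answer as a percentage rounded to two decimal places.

P = D₁/(r−g) ⇒ g = r − D₁/P = 0.076 − $1,480.00/$42,022.06 = 0.040780

4.08%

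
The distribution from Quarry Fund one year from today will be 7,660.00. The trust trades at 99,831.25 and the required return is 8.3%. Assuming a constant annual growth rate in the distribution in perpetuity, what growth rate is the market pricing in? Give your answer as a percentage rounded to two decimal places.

P = D₁/(r−g) ⇒ g = r − D₁/P = 0.083 − 7,660.00/99,831.25 = 0.006271

0.63%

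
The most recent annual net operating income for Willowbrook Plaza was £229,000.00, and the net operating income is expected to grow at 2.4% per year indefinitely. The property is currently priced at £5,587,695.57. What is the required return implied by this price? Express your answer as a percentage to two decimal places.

D₁ = £229,000.00 × 1.024 = £234,496.0000
P = D₁/(r − g) ⇒ r = D₁/P + g = £234,496.0000/£5,587,695.57 + 0.024 = 0.041966 + 0.024 = 0.065966

6.60%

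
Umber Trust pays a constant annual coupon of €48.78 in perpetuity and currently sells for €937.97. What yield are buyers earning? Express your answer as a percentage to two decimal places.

5.20%

P = C/r ⇒ r = C/P = €48.78/€937.97 = 0.052006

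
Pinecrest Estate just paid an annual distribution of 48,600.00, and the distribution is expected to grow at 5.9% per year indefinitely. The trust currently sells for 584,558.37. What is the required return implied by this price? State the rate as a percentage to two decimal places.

14.70%

D₁ = 48,600.00 × 1.059 = 51,467.4000
P = D₁/(r − g) ⇒ r = D₁/P + g = 51,467.4000/584,558.37 + 0.059 = 0.088045 + 0.059 = 0.147045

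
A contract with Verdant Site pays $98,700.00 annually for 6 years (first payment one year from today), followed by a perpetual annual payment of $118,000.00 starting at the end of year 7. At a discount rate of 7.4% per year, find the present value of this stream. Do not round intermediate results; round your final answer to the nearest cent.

PV of 6-year annuity: $98,700.00 × [1 − (1+0.074)^−6] / 0.074 = 464703.80566
Perpetuity value at year 6: $118,000.00 / 0.074 = 1594594.59459
PV of perpetuity: 1594594.59459 / (1+0.074)^6 = 1039021.65571
Total PV = 464703.80566 + 1039021.65571 = 1503725.46137

$1503725.46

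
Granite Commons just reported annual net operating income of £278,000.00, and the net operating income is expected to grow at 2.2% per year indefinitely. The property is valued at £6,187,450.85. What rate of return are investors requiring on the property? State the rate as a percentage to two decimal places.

D₁ = £278,000.00 × 1.022 = £284,116.0000
P = D₁/(r − g) ⇒ r = D₁/P + g = £284,116.0000/£6,187,450.85 + 0.022 = 0.045918 + 0.022 = 0.067918

6.79%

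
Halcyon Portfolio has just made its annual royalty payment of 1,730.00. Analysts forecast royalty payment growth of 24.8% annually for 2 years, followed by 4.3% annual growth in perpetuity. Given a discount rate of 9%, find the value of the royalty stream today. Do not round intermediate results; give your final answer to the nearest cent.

D_1 = 2159.04000
D_2 = 2694.48192
Terminal value at year 2: TV = D_2×(1+g_2)/(r−g_2) = 2810.34464/0.047 = 59794.56686
P_0 = D_1/(1+r)^1 + D_2/(1+r)^2 + TV/(1+r)^2
    = 1980.77064 + 2267.89152 + 50327.89063 = 54576.55280

54576.55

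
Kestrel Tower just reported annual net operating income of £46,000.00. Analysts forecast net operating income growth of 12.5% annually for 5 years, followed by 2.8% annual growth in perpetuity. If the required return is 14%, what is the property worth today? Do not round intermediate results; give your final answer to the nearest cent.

£616237.22

D_1 = 51750.00000
D_2 = 58218.75000
D_3 = 65496.09375
D_4 = 73683.10547
D_5 = 82893.49365
Terminal value at year 5: TV = D_5×(1+g_2)/(r−g_2) = 85214.51147/0.112 = 760843.85245
P_0 = D_1/(1+r)^1 + D_2/(1+r)^2 + D_3/(1+r)^3 + D_4/(1+r)^4 + D_5/(1+r)^5 + TV/(1+r)^5
    = 45394.73684 + 44797.43767 + 44207.99770 + 43626.31352 + 43052.28308 + 395158.45543 = 616237.22426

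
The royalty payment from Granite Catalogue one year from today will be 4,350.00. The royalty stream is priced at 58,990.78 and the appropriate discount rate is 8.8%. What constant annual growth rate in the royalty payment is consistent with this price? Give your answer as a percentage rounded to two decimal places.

P = D₁/(r−g) ⇒ g = r − D₁/P = 0.088 − 4,350.00/58,990.78 = 0.014260

1.43%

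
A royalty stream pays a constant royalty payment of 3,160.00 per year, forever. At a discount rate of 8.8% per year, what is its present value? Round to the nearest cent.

35909.09

Level perpetuity: PV = C / r = 3,160.00 / 0.088 = 35,909.09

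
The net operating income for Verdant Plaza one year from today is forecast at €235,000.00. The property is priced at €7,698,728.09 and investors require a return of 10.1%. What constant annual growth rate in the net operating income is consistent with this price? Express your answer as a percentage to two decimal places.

7.05%

P = D₁/(r−g) ⇒ g = r − D₁/P = 0.101 − €235,000.00/€7,698,728.09 = 0.070475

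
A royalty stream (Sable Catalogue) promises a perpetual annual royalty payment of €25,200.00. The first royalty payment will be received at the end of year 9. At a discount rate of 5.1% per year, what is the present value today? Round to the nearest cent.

€331901.06

Value at end of year 8: C / r = €25,200.00 / 0.051 = €494,117.6471
Discount to today: PV = €494,117.6471 / (1 + 0.051)^8 = €494,117.6471 / 1.488750 = €331,901.06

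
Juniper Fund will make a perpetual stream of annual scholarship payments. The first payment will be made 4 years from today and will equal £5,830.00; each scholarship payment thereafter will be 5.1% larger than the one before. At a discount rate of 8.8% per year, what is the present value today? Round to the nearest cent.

Value at end of year 3: C₁ / (r − g) = £5,830.00 / (0.088 − 0.051) = £157,567.5676
Discount to today: PV = £157,567.5676 / (1 + 0.088)^3 = £157,567.5676 / 1.287913 = £122,343.29

£122343.29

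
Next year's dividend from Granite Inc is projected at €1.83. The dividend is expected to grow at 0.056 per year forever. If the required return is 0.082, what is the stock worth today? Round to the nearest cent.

Growing perpetuity: P = D₁ / (r − g) = €1.8300 / (0.082 − 0.056) = €70.38

€70.38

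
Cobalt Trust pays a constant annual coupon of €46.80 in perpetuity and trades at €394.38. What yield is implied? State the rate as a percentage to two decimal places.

11.87%

P = C/r ⇒ r = C/P = €46.80/€394.38 = 0.118667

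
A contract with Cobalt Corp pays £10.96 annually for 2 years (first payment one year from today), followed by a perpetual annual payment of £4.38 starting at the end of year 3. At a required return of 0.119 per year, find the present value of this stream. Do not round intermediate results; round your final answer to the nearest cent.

£47.94

PV of 2-year annuity: £10.96 × [1 − (1+0.119)^−2] / 0.119 = 18.54733
Perpetuity value at year 2: £4.38 / 0.119 = 36.80672
PV of perpetuity: 36.80672 / (1+0.119)^2 = 29.39456
Total PV = 18.54733 + 29.39456 = 47.94189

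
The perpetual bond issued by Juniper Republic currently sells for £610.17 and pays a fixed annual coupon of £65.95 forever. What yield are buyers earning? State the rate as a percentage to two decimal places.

P = C/r ⇒ r = C/P = £65.95/£610.17 = 0.108085

10.81%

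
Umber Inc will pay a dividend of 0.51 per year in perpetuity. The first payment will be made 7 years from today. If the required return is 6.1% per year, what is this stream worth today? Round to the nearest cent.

5.86

Value at end of year 6: C / r = 0.51 / 0.061 = 8.3607
Discount to today: PV = 8.3607 / (1 + 0.061)^6 = 8.3607 / 1.426567 = 5.86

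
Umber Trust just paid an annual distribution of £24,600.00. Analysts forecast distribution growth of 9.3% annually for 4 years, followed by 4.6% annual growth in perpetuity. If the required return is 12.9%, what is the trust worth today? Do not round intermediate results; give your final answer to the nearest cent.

£363130.85

D_1 = 26887.80000
D_2 = 29388.36540
D_3 = 32121.48338
D_4 = 35108.78134
Terminal value at year 4: TV = D_4×(1+g_2)/(r−g_2) = 36723.78528/0.083 = 442455.24432
P_0 = D_1/(1+r)^1 + D_2/(1+r)^2 + D_3/(1+r)^3 + D_4/(1+r)^4 + TV/(1+r)^4
    = 23815.58902 + 23056.19025 + 22321.00615 + 21609.26459 + 272328.80438 = 363130.85440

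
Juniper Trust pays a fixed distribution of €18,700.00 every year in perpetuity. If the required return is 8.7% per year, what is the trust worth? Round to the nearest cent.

Level perpetuity: PV = C / r = €18,700.00 / 0.087 = €214,942.53

€214942.53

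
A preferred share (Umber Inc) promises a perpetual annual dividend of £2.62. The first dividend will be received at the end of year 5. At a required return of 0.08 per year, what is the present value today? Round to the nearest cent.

£24.07

Value at end of year 4: C / r = £2.62 / 0.08 = £32.7500
Discount to today: PV = £32.7500 / (1 + 0.08)^4 = £32.7500 / 1.360489 = £24.07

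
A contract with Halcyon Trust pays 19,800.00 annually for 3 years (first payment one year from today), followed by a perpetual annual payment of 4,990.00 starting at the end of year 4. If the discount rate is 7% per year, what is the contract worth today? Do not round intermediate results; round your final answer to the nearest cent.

PV of 3-year annuity: 19,800.00 × [1 − (1+0.07)^−3] / 0.07 = 51961.45768
Perpetuity value at year 3: 4,990.00 / 0.07 = 71285.71429
PV of perpetuity: 71285.71429 / (1+0.07)^3 = 58190.37722
Total PV = 51961.45768 + 58190.37722 = 110151.83490

110151.83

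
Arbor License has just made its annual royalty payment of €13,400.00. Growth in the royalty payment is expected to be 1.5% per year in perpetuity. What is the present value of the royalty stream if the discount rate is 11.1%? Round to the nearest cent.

D₁ = D₀ × (1 + g) = €13,400.00 × 1.015 = €13,601.0000
Growing perpetuity: P = D₁ / (r − g) = €13,601.0000 / (0.111 − 0.015) = €141,677.08

€141677.08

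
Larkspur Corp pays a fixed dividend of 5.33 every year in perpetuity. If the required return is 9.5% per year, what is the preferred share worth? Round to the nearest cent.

Level perpetuity: PV = C / r = 5.33 / 0.095 = 56.11

56.11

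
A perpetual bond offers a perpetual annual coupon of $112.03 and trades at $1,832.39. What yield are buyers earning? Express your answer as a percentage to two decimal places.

P = C/r ⇒ r = C/P = $112.03/$1,832.39 = 0.061139

6.11%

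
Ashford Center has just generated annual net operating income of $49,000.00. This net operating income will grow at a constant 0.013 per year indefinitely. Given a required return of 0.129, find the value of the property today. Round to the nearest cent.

D₁ = D₀ × (1 + g) = $49,000.00 × 1.013 = $49,637.0000
Growing perpetuity: P = D₁ / (r − g) = $49,637.0000 / (0.129 − 0.013) = $427,905.17

$427905.17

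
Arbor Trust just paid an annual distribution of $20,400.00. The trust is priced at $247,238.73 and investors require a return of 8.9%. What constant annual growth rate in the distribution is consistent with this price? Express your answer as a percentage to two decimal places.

P = D₀(1+g)/(r−g) ⇒ P(r−g) = D₀(1+g) ⇒ g(P+D₀) = P·r − D₀
g = (P·r − D₀)/(P + D₀) = ($247,238.73×0.089 − $20,400.00) / ($247,238.73 + $20,400.00) = 0.005994

0.60%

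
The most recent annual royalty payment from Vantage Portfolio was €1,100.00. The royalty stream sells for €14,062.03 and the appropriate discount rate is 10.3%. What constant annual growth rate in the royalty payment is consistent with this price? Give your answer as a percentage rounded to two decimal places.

P = D₀(1+g)/(r−g) ⇒ P(r−g) = D₀(1+g) ⇒ g(P+D₀) = P·r − D₀
g = (P·r − D₀)/(P + D₀) = (€14,062.03×0.103 − €1,100.00) / (€14,062.03 + €1,100.00) = 0.022978

2.30%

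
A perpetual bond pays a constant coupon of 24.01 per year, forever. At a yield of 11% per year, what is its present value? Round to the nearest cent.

Level perpetuity: PV = C / r = 24.01 / 0.11 = 218.27

218.27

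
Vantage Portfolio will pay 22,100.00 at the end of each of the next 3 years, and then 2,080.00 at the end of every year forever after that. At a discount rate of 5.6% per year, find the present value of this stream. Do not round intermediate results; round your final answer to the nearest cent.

91055.07

PV of 3-year annuity: 22,100.00 × [1 − (1+0.056)^−3] / 0.056 = 59513.48562
Perpetuity value at year 3: 2,080.00 / 0.056 = 37142.85714
PV of perpetuity: 37142.85714 / (1+0.056)^3 = 31541.58791
Total PV = 59513.48562 + 31541.58791 = 91055.07353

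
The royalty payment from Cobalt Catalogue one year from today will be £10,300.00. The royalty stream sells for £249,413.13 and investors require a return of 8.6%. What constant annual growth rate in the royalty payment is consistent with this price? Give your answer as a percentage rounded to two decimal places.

P = D₁/(r−g) ⇒ g = r − D₁/P = 0.086 − £10,300.00/£249,413.13 = 0.044703

4.47%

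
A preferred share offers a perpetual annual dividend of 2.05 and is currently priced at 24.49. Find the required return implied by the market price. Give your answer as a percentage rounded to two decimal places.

P = C/r ⇒ r = C/P = 2.05/24.49 = 0.083708

8.37%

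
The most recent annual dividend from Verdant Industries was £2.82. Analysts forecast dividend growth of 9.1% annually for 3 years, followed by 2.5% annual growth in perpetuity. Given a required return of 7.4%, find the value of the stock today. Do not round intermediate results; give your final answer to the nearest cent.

£70.57

D_1 = 3.07662
D_2 = 3.35659
D_3 = 3.66204
Terminal value at year 3: TV = D_3×(1+g_2)/(r−g_2) = 3.75359/0.049 = 76.60395
P_0 = D_1/(1+r)^1 + D_2/(1+r)^2 + D_3/(1+r)^3 + TV/(1+r)^3
    = 2.86464 + 2.90998 + 2.95604 + 61.83556 = 70.56622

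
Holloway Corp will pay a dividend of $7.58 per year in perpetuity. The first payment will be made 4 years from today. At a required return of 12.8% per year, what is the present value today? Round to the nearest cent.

Value at end of year 3: C / r = $7.58 / 0.128 = $59.2188
Discount to today: PV = $59.2188 / (1 + 0.128)^3 = $59.2188 / 1.435249 = $41.26

$41.26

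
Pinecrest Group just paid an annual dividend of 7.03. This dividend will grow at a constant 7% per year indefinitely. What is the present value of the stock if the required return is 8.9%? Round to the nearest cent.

395.90

D₁ = D₀ × (1 + g) = 7.03 × 1.07 = 7.5221
Growing perpetuity: P = D₁ / (r − g) = 7.5221 / (0.089 − 0.07) = 395.90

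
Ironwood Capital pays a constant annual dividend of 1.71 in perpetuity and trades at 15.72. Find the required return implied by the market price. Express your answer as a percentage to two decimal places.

10.88%

P = C/r ⇒ r = C/P = 1.71/15.72 = 0.108779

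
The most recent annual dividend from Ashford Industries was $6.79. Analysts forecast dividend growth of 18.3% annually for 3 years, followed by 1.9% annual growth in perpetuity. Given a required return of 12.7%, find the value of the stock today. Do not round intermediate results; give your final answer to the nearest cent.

$96.56

D_1 = 8.03257
D_2 = 9.50253
D_3 = 11.24149
Terminal value at year 3: TV = D_3×(1+g_2)/(r−g_2) = 11.45508/0.108 = 106.06557
P_0 = D_1/(1+r)^1 + D_2/(1+r)^2 + D_3/(1+r)^3 + TV/(1+r)^3
    = 7.12739 + 7.48155 + 7.85330 + 74.09735 = 96.55959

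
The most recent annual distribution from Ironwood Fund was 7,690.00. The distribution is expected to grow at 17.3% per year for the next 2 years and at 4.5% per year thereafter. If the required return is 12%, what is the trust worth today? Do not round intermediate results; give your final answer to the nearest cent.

D_1 = 9020.37000
D_2 = 10580.89401
Terminal value at year 2: TV = D_2×(1+g_2)/(r−g_2) = 11057.03424/0.075 = 147427.12321
P_0 = D_1/(1+r)^1 + D_2/(1+r)^2 + TV/(1+r)^2
    = 8053.90179 + 8435.02392 + 117528.00000 = 134016.92571

134016.93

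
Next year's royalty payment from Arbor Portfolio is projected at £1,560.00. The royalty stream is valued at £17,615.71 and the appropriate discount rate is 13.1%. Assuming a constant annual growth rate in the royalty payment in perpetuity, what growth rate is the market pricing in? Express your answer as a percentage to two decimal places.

4.24%

P = D₁/(r−g) ⇒ g = r − D₁/P = 0.131 − £1,560.00/£17,615.71 = 0.042443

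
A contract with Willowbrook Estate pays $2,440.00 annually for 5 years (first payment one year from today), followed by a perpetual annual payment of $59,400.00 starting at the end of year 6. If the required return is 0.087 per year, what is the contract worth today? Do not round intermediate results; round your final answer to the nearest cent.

$459468.69

PV of 5-year annuity: $2,440.00 × [1 − (1+0.087)^−5] / 0.087 = 9565.08824
Perpetuity value at year 5: $59,400.00 / 0.087 = 682758.62069
PV of perpetuity: 682758.62069 / (1+0.087)^5 = 449903.60378
Total PV = 9565.08824 + 449903.60378 = 459468.69202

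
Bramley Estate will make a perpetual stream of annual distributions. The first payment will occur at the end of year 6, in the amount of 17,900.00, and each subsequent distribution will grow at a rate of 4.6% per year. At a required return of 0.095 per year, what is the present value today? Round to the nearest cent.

232052.56

Value at end of year 5: C₁ / (r − g) = 17,900.00 / (0.095 − 0.046) = 365,306.1224
Discount to today: PV = 365,306.1224 / (1 + 0.095)^5 = 365,306.1224 / 1.574239 = 232,052.56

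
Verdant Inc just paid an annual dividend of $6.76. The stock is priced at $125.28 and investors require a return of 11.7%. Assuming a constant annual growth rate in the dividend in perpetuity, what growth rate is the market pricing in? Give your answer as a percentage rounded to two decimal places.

P = D₀(1+g)/(r−g) ⇒ P(r−g) = D₀(1+g) ⇒ g(P+D₀) = P·r − D₀
g = (P·r − D₀)/(P + D₀) = ($125.28×0.117 − $6.76) / ($125.28 + $6.76) = 0.059813

5.98%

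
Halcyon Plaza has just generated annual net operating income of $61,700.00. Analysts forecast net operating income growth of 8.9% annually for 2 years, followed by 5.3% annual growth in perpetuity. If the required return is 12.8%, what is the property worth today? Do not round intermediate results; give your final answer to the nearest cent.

$924476.04

D_1 = 67191.30000
D_2 = 73171.32570
Terminal value at year 2: TV = D_2×(1+g_2)/(r−g_2) = 77049.40596/0.075 = 1027325.41283
P_0 = D_1/(1+r)^1 + D_2/(1+r)^2 + TV/(1+r)^2
    = 59566.75532 + 57507.26644 + 807402.02080 = 924476.04255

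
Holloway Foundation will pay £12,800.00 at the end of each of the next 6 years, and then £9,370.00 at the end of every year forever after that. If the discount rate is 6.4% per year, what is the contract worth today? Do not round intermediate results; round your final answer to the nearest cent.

PV of 6-year annuity: £12,800.00 × [1 − (1+0.064)^−6] / 0.064 = 62158.42464
Perpetuity value at year 6: £9,370.00 / 0.064 = 146406.25000
PV of perpetuity: 146406.25000 / (1+0.064)^6 = 100904.34071
Total PV = 62158.42464 + 100904.34071 = 163062.76535

£163062.77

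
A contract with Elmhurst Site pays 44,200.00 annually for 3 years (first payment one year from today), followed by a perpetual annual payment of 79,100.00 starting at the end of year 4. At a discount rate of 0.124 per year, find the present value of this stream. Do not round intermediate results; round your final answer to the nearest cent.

554652.14

PV of 3-year annuity: 44,200.00 × [1 − (1+0.124)^−3] / 0.124 = 105435.47085
Perpetuity value at year 3: 79,100.00 / 0.124 = 637903.22581
PV of perpetuity: 637903.22581 / (1+0.124)^3 = 449216.67051
Total PV = 105435.47085 + 449216.67051 = 554652.14136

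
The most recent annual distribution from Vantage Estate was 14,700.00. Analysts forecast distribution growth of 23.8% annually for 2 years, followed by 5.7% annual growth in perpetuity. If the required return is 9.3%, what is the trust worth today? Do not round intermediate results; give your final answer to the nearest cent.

589229.86

D_1 = 18198.60000
D_2 = 22529.86680
Terminal value at year 2: TV = D_2×(1+g_2)/(r−g_2) = 23814.06921/0.036 = 661501.92243
P_0 = D_1/(1+r)^1 + D_2/(1+r)^2 + TV/(1+r)^2
    = 16650.13724 + 18858.98435 + 553720.73507 = 589229.85666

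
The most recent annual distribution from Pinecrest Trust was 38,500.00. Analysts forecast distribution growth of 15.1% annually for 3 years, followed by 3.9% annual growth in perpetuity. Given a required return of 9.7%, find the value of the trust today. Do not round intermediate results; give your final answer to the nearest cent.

D_1 = 44313.50000
D_2 = 51004.83850
D_3 = 58706.56911
Terminal value at year 3: TV = D_3×(1+g_2)/(r−g_2) = 60996.12531/0.058 = 1051657.33291
P_0 = D_1/(1+r)^1 + D_2/(1+r)^2 + D_3/(1+r)^3 + TV/(1+r)^3
    = 40395.16864 + 42383.62726 + 44469.96808 + 796625.80742 = 923874.57140

923874.57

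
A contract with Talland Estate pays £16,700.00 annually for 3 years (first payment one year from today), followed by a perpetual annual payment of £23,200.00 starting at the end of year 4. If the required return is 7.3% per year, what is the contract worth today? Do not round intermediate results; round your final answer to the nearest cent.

PV of 3-year annuity: £16,700.00 × [1 − (1+0.073)^−3] / 0.073 = 43586.96750
Perpetuity value at year 3: £23,200.00 / 0.073 = 317808.21918
PV of perpetuity: 317808.21918 / (1+0.073)^3 = 257256.26433
Total PV = 43586.96750 + 257256.26433 = 300843.23183

£300843.23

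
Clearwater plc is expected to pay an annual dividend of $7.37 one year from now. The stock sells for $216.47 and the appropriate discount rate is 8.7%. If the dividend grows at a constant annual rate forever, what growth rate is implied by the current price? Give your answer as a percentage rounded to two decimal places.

5.30%

P = D₁/(r−g) ⇒ g = r − D₁/P = 0.087 − $7.37/$216.47 = 0.052954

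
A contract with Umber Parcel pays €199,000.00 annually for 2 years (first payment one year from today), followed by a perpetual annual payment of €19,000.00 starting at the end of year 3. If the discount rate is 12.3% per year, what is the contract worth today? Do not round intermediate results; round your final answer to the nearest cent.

€457485.75

PV of 2-year annuity: €199,000.00 × [1 − (1+0.123)^−2] / 0.123 = 334999.03658
Perpetuity value at year 2: €19,000.00 / 0.123 = 154471.54472
PV of perpetuity: 154471.54472 / (1+0.123)^2 = 122486.71208
Total PV = 334999.03658 + 122486.71208 = 457485.74865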